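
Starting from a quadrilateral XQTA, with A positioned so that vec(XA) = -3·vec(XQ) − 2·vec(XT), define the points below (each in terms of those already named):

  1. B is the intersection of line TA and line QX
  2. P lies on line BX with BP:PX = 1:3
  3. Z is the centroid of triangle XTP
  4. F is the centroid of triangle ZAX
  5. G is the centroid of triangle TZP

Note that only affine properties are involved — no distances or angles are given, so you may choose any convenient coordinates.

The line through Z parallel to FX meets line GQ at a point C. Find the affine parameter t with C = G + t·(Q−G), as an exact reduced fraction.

Work in coordinates with X = (0, 0), Q = (1, 0), T = (0, 1), A = (-3, -2).
1. B is the intersection of line TA and line QX ⇒ B = (-1, 0)
2. P lies on line BX with BP:PX = 1:3 ⇒ P = (-3/4, 0)
3. Z is the centroid of triangle XTP ⇒ Z = (-1/4, 1/3)
4. F is the centroid of triangle ZAX ⇒ F = (-13/12, -5/9)
5. G is the centroid of triangle TZP ⇒ G = (-1/3, 4/9)
through Z parallel to FX: direction (13/12, 5/9); meets GQ at C = (-5/33, 38/99)
C = G + t·(Q−G) with t = 3/22

t = 3/22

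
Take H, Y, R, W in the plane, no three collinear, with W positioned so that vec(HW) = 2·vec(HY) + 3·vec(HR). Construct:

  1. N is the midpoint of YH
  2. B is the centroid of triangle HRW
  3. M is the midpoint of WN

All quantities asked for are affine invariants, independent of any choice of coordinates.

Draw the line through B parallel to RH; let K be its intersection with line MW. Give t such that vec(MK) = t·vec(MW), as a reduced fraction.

Assign H = (0, 0), Y = (1, 0), R = (0, 1), W = (2, 3) — the answer is frame-independent, so this choice is without loss of generality.
1. N is the midpoint of YH ⇒ N = (1/2, 0)
2. B is the centroid of triangle HRW ⇒ B = (2/3, 4/3)
3. M is the midpoint of WN ⇒ M = (5/4, 3/2)
through B parallel to RH: direction (0, -1); meets MW at K = (2/3, 1/3)
K = M + t·(W−M) with t = -7/9

t = -7/9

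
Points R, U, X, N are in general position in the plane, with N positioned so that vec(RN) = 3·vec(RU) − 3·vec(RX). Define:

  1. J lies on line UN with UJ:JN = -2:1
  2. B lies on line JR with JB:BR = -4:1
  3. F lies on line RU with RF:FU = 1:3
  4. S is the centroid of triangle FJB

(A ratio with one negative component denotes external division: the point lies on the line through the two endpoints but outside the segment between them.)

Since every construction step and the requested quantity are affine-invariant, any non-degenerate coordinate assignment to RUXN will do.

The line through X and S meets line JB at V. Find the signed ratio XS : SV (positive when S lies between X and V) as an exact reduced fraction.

Work in coordinates with R = (0, 0), U = (1, 0), X = (0, 1), N = (3, -3).
1. J lies on line UN with UJ:JN = -2:1 ⇒ J = (5, -6)
2. B lies on line JR with JB:BR = -4:1 ⇒ B = (-5/3, 2)
3. F lies on line RU with RF:FU = 1:3 ⇒ F = (1/4, 0)
4. S is the centroid of triangle FJB ⇒ S = (43/36, -4/3)
line XS meets JB at V = (215/162, -43/27)
S = X + t·(V−X) with t = 9/10, so XS:SV = 9/10:1/10

XS:SV = 9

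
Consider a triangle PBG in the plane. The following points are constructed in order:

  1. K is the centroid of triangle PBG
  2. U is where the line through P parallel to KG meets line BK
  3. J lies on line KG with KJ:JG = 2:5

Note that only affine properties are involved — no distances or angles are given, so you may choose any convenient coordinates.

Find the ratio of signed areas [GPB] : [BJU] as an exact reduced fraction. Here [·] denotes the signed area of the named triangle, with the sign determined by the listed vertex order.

[GPB]:[BJU] = 21/4

Work in coordinates with P = (0, 0), B = (1, 0), G = (0, 1).
1. K is the centroid of triangle PBG ⇒ K = (1/3, 1/3)
2. U is where the line through P parallel to KG meets line BK ⇒ U = (-1/3, 2/3)
3. J lies on line KG with KJ:JG = 2:5 ⇒ J = (5/21, 11/21)
2·[GPB] = 1, 2·[BJU] = 4/21
[GPB]:[BJU] = 1:4/21 = 21/4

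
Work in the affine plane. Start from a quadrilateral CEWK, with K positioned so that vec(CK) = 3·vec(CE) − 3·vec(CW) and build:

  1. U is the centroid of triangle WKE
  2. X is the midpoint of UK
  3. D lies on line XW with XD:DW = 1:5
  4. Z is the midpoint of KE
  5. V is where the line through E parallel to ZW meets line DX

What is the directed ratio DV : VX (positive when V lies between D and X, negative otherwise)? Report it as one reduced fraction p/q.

Choose coordinates C = (0, 0), E = (1, 0), W = (0, 1), K = (3, -3).
1. U is the centroid of triangle WKE ⇒ U = (4/3, -2/3)
2. X is the midpoint of UK ⇒ X = (13/6, -11/6)
3. D lies on line XW with XD:DW = 1:5 ⇒ D = (65/36, -49/36)
4. Z is the midpoint of KE ⇒ Z = (2, -3/2)
5. V is where the line through E parallel to ZW meets line DX ⇒ V = (-13/3, 20/3)
V = D + t·(X−D) with t = -17, so DV:VX = t:(1−t) = -17:18

DV:VX = -17/18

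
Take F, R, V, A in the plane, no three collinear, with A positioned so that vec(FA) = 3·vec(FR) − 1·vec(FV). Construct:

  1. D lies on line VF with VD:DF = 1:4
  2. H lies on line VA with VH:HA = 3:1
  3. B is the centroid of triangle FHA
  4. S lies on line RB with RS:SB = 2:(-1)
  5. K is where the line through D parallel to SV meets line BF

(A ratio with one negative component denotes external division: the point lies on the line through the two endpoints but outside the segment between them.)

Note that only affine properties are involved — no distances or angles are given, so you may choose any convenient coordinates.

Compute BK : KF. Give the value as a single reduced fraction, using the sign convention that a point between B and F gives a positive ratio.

BK:KF = 1/8

Work in coordinates with F = (0, 0), R = (1, 0), V = (0, 1), A = (3, -1).
1. D lies on line VF with VD:DF = 1:4 ⇒ D = (0, 4/5)
2. H lies on line VA with VH:HA = 3:1 ⇒ H = (9/4, -1/2)
3. B is the centroid of triangle FHA ⇒ B = (7/4, -1/2)
4. S lies on line RB with RS:SB = 2:(-1) ⇒ S = (5/2, -1)
5. K is where the line through D parallel to SV meets line BF ⇒ K = (14/9, -4/9)
K = B + t·(F−B) with t = 1/9, so BK:KF = t:(1−t) = 1/9:8/9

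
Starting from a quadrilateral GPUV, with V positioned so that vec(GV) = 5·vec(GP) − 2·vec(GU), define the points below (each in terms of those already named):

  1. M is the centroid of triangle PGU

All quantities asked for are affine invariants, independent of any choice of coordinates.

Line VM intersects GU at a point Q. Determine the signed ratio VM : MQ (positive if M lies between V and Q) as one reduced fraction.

VM:MQ = 14

Work in coordinates with G = (0, 0), P = (1, 0), U = (0, 1), V = (5, -2).
1. M is the centroid of triangle PGU ⇒ M = (1/3, 1/3)
line VM meets GU at Q = (0, 1/2)
M = V + t·(Q−V) with t = 14/15, so VM:MQ = 14/15:1/15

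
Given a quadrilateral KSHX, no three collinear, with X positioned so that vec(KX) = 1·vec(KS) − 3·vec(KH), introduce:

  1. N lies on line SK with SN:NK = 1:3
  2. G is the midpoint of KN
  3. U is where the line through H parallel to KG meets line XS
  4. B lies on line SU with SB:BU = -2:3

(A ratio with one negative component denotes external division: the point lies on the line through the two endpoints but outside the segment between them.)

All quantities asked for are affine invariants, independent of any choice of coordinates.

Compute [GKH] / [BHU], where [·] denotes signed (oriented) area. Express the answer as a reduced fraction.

Choose coordinates K = (0, 0), S = (1, 0), H = (0, 1), X = (1, -3).
1. N lies on line SK with SN:NK = 1:3 ⇒ N = (3/4, 0)
2. G is the midpoint of KN ⇒ G = (3/8, 0)
3. U is where the line through H parallel to KG meets line XS ⇒ U = (1, 1)
4. B lies on line SU with SB:BU = -2:3 ⇒ B = (1, -2)
2·[GKH] = -3/8, 2·[BHU] = -3
[GKH]:[BHU] = -3/8:-3 = 1/8

[GKH]:[BHU] = 1/8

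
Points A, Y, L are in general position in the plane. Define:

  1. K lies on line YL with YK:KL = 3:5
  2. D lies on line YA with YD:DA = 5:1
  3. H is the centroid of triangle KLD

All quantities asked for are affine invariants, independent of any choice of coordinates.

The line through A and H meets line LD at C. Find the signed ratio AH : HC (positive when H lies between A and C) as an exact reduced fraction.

Assign A = (0, 0), Y = (1, 0), L = (0, 1) — the answer is frame-independent, so this choice is without loss of generality.
1. K lies on line YL with YK:KL = 3:5 ⇒ K = (5/8, 3/8)
2. D lies on line YA with YD:DA = 5:1 ⇒ D = (1/6, 0)
3. H is the centroid of triangle KLD ⇒ H = (19/72, 11/24)
line AH meets LD at C = (19/147, 11/49)
H = A + t·(C−A) with t = 49/24, so AH:HC = 49/24:-25/24

AH:HC = -49/25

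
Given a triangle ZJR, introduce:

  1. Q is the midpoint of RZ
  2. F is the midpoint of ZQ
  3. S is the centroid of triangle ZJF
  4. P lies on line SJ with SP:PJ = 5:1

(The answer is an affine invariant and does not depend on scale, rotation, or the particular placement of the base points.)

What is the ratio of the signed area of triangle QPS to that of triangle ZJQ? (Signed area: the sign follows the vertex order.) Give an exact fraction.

[QPS]:[ZJQ] = -5/12

Set Z = (0, 0), J = (1, 0), R = (0, 1); any affine frame gives the same invariant.
1. Q is the midpoint of RZ ⇒ Q = (0, 1/2)
2. F is the midpoint of ZQ ⇒ F = (0, 1/4)
3. S is the centroid of triangle ZJF ⇒ S = (1/3, 1/12)
4. P lies on line SJ with SP:PJ = 5:1 ⇒ P = (8/9, 1/72)
2·[QPS] = -5/24, 2·[ZJQ] = 1/2
[QPS]:[ZJQ] = -5/24:1/2 = -5/12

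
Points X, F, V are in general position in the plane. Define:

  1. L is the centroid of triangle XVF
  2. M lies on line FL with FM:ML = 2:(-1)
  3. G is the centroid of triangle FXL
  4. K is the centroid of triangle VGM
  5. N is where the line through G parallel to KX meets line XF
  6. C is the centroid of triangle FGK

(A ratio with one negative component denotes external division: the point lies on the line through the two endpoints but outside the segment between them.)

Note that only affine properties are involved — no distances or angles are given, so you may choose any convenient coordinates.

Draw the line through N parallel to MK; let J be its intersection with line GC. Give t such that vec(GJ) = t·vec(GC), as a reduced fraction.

Set X = (0, 0), F = (1, 0), V = (0, 1); any affine frame gives the same invariant.
1. L is the centroid of triangle XVF ⇒ L = (1/3, 1/3)
2. M lies on line FL with FM:ML = 2:(-1) ⇒ M = (-1/3, 2/3)
3. G is the centroid of triangle FXL ⇒ G = (4/9, 1/9)
4. K is the centroid of triangle VGM ⇒ K = (1/27, 16/27)
5. N is where the line through G parallel to KX meets line XF ⇒ N = (7/16, 0)
6. C is the centroid of triangle FGK ⇒ C = (40/81, 19/81)
through N parallel to MK: direction (10/27, -2/27); meets GC at J = (29/72, 1/144)
J = G + t·(C−G) with t = -27/32

t = -27/32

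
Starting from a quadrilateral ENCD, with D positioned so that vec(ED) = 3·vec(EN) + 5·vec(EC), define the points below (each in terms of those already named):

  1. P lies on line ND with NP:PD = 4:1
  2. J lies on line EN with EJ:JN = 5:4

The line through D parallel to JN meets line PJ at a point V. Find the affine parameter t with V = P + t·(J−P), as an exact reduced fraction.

t = -1/4

Work in coordinates with E = (0, 0), N = (1, 0), C = (0, 1), D = (3, 5).
1. P lies on line ND with NP:PD = 4:1 ⇒ P = (13/5, 4)
2. J lies on line EN with EJ:JN = 5:4 ⇒ J = (5/9, 0)
through D parallel to JN: direction (4/9, 0); meets PJ at V = (28/9, 5)
V = P + t·(J−P) with t = -1/4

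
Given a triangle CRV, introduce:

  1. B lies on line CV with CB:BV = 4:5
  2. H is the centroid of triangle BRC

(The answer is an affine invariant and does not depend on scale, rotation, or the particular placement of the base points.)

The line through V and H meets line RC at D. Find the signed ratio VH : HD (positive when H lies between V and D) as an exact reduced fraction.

Set C = (0, 0), R = (1, 0), V = (0, 1); any affine frame gives the same invariant.
1. B lies on line CV with CB:BV = 4:5 ⇒ B = (0, 4/9)
2. H is the centroid of triangle BRC ⇒ H = (1/3, 4/27)
line VH meets RC at D = (9/23, 0)
H = V + t·(D−V) with t = 23/27, so VH:HD = 23/27:4/27

VH:HD = 23/4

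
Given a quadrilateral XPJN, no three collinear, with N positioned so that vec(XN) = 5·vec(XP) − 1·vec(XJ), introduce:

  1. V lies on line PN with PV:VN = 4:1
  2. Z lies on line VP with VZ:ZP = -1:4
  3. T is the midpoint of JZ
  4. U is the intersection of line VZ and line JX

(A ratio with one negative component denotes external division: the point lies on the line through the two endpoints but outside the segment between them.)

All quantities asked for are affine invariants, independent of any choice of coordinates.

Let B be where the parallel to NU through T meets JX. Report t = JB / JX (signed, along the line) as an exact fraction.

t = 3/8

Work in coordinates with X = (0, 0), P = (1, 0), J = (0, 1), N = (5, -1).
1. V lies on line PN with PV:VN = 4:1 ⇒ V = (21/5, -4/5)
2. Z lies on line VP with VZ:ZP = -1:4 ⇒ Z = (79/15, -16/15)
3. T is the midpoint of JZ ⇒ T = (79/30, -1/30)
4. U is the intersection of line VZ and line JX ⇒ U = (0, 1/4)
through T parallel to NU: direction (-5, 5/4); meets JX at B = (0, 5/8)
B = J + t·(X−J) with t = 3/8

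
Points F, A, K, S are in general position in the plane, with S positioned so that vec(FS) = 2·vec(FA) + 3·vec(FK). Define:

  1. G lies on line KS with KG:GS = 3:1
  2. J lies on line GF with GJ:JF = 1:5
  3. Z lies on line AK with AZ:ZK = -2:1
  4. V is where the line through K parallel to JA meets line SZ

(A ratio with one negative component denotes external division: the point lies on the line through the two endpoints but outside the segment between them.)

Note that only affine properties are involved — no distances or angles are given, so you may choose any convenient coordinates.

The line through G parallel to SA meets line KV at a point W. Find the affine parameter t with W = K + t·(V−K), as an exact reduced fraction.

Set F = (0, 0), A = (1, 0), K = (0, 1), S = (2, 3); any affine frame gives the same invariant.
1. G lies on line KS with KG:GS = 3:1 ⇒ G = (3/2, 5/2)
2. J lies on line GF with GJ:JF = 1:5 ⇒ J = (5/4, 25/12)
3. Z lies on line AK with AZ:ZK = -2:1 ⇒ Z = (-1, 2)
4. V is where the line through K parallel to JA meets line SZ ⇒ V = (1/6, 43/18)
through G parallel to SA: direction (-1, -3); meets KV at W = (-9/16, -59/16)
W = K + t·(V−K) with t = -27/8

t = -27/8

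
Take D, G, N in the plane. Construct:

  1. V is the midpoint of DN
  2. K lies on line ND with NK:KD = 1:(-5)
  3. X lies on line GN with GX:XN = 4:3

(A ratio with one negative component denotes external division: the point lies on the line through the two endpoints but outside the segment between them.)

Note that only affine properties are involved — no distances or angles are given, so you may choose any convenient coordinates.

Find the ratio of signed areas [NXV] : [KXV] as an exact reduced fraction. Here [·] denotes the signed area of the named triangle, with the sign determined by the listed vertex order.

[NXV]:[KXV] = 2/3

Assign D = (0, 0), G = (1, 0), N = (0, 1) — the answer is frame-independent, so this choice is without loss of generality.
1. V is the midpoint of DN ⇒ V = (0, 1/2)
2. K lies on line ND with NK:KD = 1:(-5) ⇒ K = (0, 5/4)
3. X lies on line GN with GX:XN = 4:3 ⇒ X = (3/7, 4/7)
2·[NXV] = -3/14, 2·[KXV] = -9/28
[NXV]:[KXV] = -3/14:-9/28 = 2/3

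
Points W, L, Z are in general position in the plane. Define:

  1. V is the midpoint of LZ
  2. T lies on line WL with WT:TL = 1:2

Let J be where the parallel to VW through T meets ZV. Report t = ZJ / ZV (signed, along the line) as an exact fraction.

Assign W = (0, 0), L = (1, 0), Z = (0, 1) — the answer is frame-independent, so this choice is without loss of generality.
1. V is the midpoint of LZ ⇒ V = (1/2, 1/2)
2. T lies on line WL with WT:TL = 1:2 ⇒ T = (1/3, 0)
through T parallel to VW: direction (-1/2, -1/2); meets ZV at J = (2/3, 1/3)
J = Z + t·(V−Z) with t = 4/3

t = 4/3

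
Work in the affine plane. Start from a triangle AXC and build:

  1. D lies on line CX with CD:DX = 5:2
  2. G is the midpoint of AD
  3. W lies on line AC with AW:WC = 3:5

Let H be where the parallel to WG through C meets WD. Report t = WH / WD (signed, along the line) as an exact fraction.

t = 5/3

Work in coordinates with A = (0, 0), X = (1, 0), C = (0, 1).
1. D lies on line CX with CD:DX = 5:2 ⇒ D = (5/7, 2/7)
2. G is the midpoint of AD ⇒ G = (5/14, 1/7)
3. W lies on line AC with AW:WC = 3:5 ⇒ W = (0, 3/8)
through C parallel to WG: direction (5/14, -13/56); meets WD at H = (25/21, 19/84)
H = W + t·(D−W) with t = 5/3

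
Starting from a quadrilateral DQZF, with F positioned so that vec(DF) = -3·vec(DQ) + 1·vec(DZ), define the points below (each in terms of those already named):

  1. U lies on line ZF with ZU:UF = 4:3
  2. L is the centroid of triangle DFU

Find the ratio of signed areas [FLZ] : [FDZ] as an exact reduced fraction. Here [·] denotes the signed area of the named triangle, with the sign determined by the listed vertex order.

[FLZ]:[FDZ] = 1/3

Set D = (0, 0), Q = (1, 0), Z = (0, 1), F = (-3, 1); any affine frame gives the same invariant.
1. U lies on line ZF with ZU:UF = 4:3 ⇒ U = (-12/7, 1)
2. L is the centroid of triangle DFU ⇒ L = (-11/7, 2/3)
2·[FLZ] = 1, 2·[FDZ] = 3
[FLZ]:[FDZ] = 1:3 = 1/3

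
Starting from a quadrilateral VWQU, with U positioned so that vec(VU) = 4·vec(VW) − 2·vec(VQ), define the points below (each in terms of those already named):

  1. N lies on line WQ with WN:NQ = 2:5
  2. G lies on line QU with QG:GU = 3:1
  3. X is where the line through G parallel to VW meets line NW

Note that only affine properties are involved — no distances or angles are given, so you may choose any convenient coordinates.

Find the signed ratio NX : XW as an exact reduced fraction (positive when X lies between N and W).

NX:XW = -43/35

Set V = (0, 0), W = (1, 0), Q = (0, 1), U = (4, -2); any affine frame gives the same invariant.
1. N lies on line WQ with WN:NQ = 2:5 ⇒ N = (5/7, 2/7)
2. G lies on line QU with QG:GU = 3:1 ⇒ G = (3, -5/4)
3. X is where the line through G parallel to VW meets line NW ⇒ X = (9/4, -5/4)
X = N + t·(W−N) with t = 43/8, so NX:XW = t:(1−t) = 43/8:-35/8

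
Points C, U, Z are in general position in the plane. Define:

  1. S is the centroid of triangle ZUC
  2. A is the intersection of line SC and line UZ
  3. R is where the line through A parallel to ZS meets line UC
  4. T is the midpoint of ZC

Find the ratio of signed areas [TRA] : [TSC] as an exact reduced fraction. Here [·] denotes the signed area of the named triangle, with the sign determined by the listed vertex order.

[TRA]:[TSC] = -3/2

Assign C = (0, 0), U = (1, 0), Z = (0, 1) — the answer is frame-independent, so this choice is without loss of generality.
1. S is the centroid of triangle ZUC ⇒ S = (1/3, 1/3)
2. A is the intersection of line SC and line UZ ⇒ A = (1/2, 1/2)
3. R is where the line through A parallel to ZS meets line UC ⇒ R = (3/4, 0)
4. T is the midpoint of ZC ⇒ T = (0, 1/2)
2·[TRA] = 1/4, 2·[TSC] = -1/6
[TRA]:[TSC] = 1/4:-1/6 = -3/2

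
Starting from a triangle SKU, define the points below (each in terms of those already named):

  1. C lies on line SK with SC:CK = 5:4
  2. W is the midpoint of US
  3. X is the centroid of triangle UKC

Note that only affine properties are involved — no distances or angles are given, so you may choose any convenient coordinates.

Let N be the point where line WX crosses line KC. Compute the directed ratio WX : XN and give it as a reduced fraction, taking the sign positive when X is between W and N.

Choose coordinates S = (0, 0), K = (1, 0), U = (0, 1).
1. C lies on line SK with SC:CK = 5:4 ⇒ C = (5/9, 0)
2. W is the midpoint of US ⇒ W = (0, 1/2)
3. X is the centroid of triangle UKC ⇒ X = (14/27, 1/3)
line WX meets KC at N = (14/9, 0)
X = W + t·(N−W) with t = 1/3, so WX:XN = 1/3:2/3

WX:XN = 1/2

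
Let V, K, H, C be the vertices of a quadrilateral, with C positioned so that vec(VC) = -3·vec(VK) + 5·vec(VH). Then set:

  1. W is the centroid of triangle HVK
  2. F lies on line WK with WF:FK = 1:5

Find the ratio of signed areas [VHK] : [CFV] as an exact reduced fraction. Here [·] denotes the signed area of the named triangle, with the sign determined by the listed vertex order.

Choose coordinates V = (0, 0), K = (1, 0), H = (0, 1), C = (-3, 5).
1. W is the centroid of triangle HVK ⇒ W = (1/3, 1/3)
2. F lies on line WK with WF:FK = 1:5 ⇒ F = (4/9, 5/18)
2·[VHK] = -1, 2·[CFV] = -55/18
[VHK]:[CFV] = -1:-55/18 = 18/55

[VHK]:[CFV] = 18/55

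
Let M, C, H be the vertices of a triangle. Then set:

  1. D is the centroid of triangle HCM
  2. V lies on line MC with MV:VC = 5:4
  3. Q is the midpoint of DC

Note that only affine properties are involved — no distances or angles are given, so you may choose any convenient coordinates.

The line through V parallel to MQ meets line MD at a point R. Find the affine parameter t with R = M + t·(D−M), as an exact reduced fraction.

Assign M = (0, 0), C = (1, 0), H = (0, 1) — the answer is frame-independent, so this choice is without loss of generality.
1. D is the centroid of triangle HCM ⇒ D = (1/3, 1/3)
2. V lies on line MC with MV:VC = 5:4 ⇒ V = (5/9, 0)
3. Q is the midpoint of DC ⇒ Q = (2/3, 1/6)
through V parallel to MQ: direction (2/3, 1/6); meets MD at R = (-5/27, -5/27)
R = M + t·(D−M) with t = -5/9

t = -5/9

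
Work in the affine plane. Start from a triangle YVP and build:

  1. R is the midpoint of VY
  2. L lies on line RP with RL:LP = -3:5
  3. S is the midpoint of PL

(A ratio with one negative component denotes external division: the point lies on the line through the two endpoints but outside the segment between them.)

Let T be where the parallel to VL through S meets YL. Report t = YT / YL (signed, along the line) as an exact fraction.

Set Y = (0, 0), V = (1, 0), P = (0, 1); any affine frame gives the same invariant.
1. R is the midpoint of VY ⇒ R = (1/2, 0)
2. L lies on line RP with RL:LP = -3:5 ⇒ L = (5/4, -3/2)
3. S is the midpoint of PL ⇒ S = (5/8, -1/4)
through S parallel to VL: direction (1/4, -3/2); meets YL at T = (35/48, -7/8)
T = Y + t·(L−Y) with t = 7/12

t = 7/12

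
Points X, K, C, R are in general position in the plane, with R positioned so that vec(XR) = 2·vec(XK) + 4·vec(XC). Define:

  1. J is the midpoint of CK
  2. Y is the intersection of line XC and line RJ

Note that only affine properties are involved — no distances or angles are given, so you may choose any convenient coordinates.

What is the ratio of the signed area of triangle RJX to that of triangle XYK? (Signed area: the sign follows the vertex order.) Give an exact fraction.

Set X = (0, 0), K = (1, 0), C = (0, 1), R = (2, 4); any affine frame gives the same invariant.
1. J is the midpoint of CK ⇒ J = (1/2, 1/2)
2. Y is the intersection of line XC and line RJ ⇒ Y = (0, -2/3)
2·[RJX] = -1, 2·[XYK] = 2/3
[RJX]:[XYK] = -1:2/3 = -3/2

[RJX]:[XYK] = -3/2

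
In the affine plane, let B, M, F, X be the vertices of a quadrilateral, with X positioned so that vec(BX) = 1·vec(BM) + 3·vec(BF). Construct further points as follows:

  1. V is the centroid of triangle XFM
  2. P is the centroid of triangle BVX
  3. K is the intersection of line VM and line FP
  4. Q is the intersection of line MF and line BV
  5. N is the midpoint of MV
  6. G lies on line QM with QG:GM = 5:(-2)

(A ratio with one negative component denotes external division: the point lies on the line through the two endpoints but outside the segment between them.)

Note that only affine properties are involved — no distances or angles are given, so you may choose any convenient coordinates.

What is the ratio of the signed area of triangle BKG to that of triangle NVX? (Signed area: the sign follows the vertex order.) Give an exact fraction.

Assign B = (0, 0), M = (1, 0), F = (0, 1), X = (1, 3) — the answer is frame-independent, so this choice is without loss of generality.
1. V is the centroid of triangle XFM ⇒ V = (2/3, 4/3)
2. P is the centroid of triangle BVX ⇒ P = (5/9, 13/9)
3. K is the intersection of line VM and line FP ⇒ K = (5/8, 3/2)
4. Q is the intersection of line MF and line BV ⇒ Q = (1/3, 2/3)
5. N is the midpoint of MV ⇒ N = (5/6, 2/3)
6. G lies on line QM with QG:GM = 5:(-2) ⇒ G = (13/9, -4/9)
2·[BKG] = -22/9, 2·[NVX] = -1/2
[BKG]:[NVX] = -22/9:-1/2 = 44/9

[BKG]:[NVX] = 44/9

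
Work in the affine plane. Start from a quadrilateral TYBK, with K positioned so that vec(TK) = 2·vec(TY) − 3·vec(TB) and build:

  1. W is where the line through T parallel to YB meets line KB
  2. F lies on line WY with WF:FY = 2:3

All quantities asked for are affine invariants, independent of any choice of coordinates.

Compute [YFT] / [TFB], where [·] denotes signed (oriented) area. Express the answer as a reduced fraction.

[YFT]:[TFB] = -3/5

Work in coordinates with T = (0, 0), Y = (1, 0), B = (0, 1), K = (2, -3).
1. W is where the line through T parallel to YB meets line KB ⇒ W = (1, -1)
2. F lies on line WY with WF:FY = 2:3 ⇒ F = (1, -3/5)
2·[YFT] = -3/5, 2·[TFB] = 1
[YFT]:[TFB] = -3/5:1 = -3/5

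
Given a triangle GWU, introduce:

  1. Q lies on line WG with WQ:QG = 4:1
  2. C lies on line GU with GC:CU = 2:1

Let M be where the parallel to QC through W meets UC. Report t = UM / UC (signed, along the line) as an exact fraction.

t = -7

Set G = (0, 0), W = (1, 0), U = (0, 1); any affine frame gives the same invariant.
1. Q lies on line WG with WQ:QG = 4:1 ⇒ Q = (1/5, 0)
2. C lies on line GU with GC:CU = 2:1 ⇒ C = (0, 2/3)
through W parallel to QC: direction (-1/5, 2/3); meets UC at M = (0, 10/3)
M = U + t·(C−U) with t = -7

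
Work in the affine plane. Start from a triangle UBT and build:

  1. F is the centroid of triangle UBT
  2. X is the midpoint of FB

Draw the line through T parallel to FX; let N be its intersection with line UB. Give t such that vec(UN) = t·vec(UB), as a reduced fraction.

Assign U = (0, 0), B = (1, 0), T = (0, 1) — the answer is frame-independent, so this choice is without loss of generality.
1. F is the centroid of triangle UBT ⇒ F = (1/3, 1/3)
2. X is the midpoint of FB ⇒ X = (2/3, 1/6)
through T parallel to FX: direction (1/3, -1/6); meets UB at N = (2, 0)
N = U + t·(B−U) with t = 2

t = 2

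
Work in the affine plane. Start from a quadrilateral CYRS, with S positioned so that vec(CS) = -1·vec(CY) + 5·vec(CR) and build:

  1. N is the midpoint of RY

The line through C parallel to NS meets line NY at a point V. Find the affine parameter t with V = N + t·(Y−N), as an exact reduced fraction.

t = -2

Choose coordinates C = (0, 0), Y = (1, 0), R = (0, 1), S = (-1, 5).
1. N is the midpoint of RY ⇒ N = (1/2, 1/2)
through C parallel to NS: direction (-3/2, 9/2); meets NY at V = (-1/2, 3/2)
V = N + t·(Y−N) with t = -2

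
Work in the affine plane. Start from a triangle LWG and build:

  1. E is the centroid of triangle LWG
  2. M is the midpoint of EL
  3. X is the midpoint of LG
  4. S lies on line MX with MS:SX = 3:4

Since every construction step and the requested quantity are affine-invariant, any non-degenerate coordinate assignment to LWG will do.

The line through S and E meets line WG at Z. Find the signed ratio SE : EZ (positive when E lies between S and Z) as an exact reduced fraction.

Set L = (0, 0), W = (1, 0), G = (0, 1); any affine frame gives the same invariant.
1. E is the centroid of triangle LWG ⇒ E = (1/3, 1/3)
2. M is the midpoint of EL ⇒ M = (1/6, 1/6)
3. X is the midpoint of LG ⇒ X = (0, 1/2)
4. S lies on line MX with MS:SX = 3:4 ⇒ S = (2/21, 13/42)
line SE meets WG at Z = (7/11, 4/11)
E = S + t·(Z−S) with t = 11/25, so SE:EZ = 11/25:14/25

SE:EZ = 11/14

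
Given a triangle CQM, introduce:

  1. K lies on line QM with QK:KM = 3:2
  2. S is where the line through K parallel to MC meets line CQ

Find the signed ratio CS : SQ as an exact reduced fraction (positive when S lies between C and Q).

CS:SQ = 2/3

Choose coordinates C = (0, 0), Q = (1, 0), M = (0, 1).
1. K lies on line QM with QK:KM = 3:2 ⇒ K = (2/5, 3/5)
2. S is where the line through K parallel to MC meets line CQ ⇒ S = (2/5, 0)
S = C + t·(Q−C) with t = 2/5, so CS:SQ = t:(1−t) = 2/5:3/5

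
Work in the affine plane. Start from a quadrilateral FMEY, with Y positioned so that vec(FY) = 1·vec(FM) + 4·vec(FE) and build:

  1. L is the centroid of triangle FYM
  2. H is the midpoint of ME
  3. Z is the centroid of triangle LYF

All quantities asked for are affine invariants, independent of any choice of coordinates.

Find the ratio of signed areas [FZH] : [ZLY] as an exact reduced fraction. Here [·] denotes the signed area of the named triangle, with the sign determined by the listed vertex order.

[FZH]:[ZLY] = -11/8

Work in coordinates with F = (0, 0), M = (1, 0), E = (0, 1), Y = (1, 4).
1. L is the centroid of triangle FYM ⇒ L = (2/3, 4/3)
2. H is the midpoint of ME ⇒ H = (1/2, 1/2)
3. Z is the centroid of triangle LYF ⇒ Z = (5/9, 16/9)
2·[FZH] = -11/18, 2·[ZLY] = 4/9
[FZH]:[ZLY] = -11/18:4/9 = -11/8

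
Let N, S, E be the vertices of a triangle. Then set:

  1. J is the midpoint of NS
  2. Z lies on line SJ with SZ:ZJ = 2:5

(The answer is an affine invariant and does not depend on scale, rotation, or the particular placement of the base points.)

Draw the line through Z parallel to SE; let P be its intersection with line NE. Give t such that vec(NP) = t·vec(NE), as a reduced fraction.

Work in coordinates with N = (0, 0), S = (1, 0), E = (0, 1).
1. J is the midpoint of NS ⇒ J = (1/2, 0)
2. Z lies on line SJ with SZ:ZJ = 2:5 ⇒ Z = (6/7, 0)
through Z parallel to SE: direction (-1, 1); meets NE at P = (0, 6/7)
P = N + t·(E−N) with t = 6/7

t = 6/7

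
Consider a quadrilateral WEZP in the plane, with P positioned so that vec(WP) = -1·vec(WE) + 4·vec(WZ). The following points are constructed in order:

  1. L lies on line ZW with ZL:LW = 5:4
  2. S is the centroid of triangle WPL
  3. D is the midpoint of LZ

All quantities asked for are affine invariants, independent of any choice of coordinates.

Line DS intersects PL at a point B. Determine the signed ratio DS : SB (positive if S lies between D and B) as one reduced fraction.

DS:SB = -23/8

Choose coordinates W = (0, 0), E = (1, 0), Z = (0, 1), P = (-1, 4).
1. L lies on line ZW with ZL:LW = 5:4 ⇒ L = (0, 4/9)
2. S is the centroid of triangle WPL ⇒ S = (-1/3, 40/27)
3. D is the midpoint of LZ ⇒ D = (0, 13/18)
line DS meets PL at B = (-5/23, 28/23)
S = D + t·(B−D) with t = 23/15, so DS:SB = 23/15:-8/15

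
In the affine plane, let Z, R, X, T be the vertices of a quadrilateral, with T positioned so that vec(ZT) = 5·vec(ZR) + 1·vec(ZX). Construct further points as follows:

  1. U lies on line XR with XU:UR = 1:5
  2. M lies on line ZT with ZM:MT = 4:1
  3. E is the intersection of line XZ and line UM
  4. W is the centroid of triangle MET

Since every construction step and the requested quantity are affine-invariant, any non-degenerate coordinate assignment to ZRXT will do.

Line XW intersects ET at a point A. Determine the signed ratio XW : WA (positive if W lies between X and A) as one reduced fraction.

XW:WA = -127/32

Assign Z = (0, 0), R = (1, 0), X = (0, 1), T = (5, 1) — the answer is frame-independent, so this choice is without loss of generality.
1. U lies on line XR with XU:UR = 1:5 ⇒ U = (1/6, 5/6)
2. M lies on line ZT with ZM:MT = 4:1 ⇒ M = (4, 4/5)
3. E is the intersection of line XZ and line UM ⇒ E = (0, 96/115)
4. W is the centroid of triangle MET ⇒ W = (3, 101/115)
line XW meets ET at A = (285/127, 2655/2921)
W = X + t·(A−X) with t = 127/95, so XW:WA = 127/95:-32/95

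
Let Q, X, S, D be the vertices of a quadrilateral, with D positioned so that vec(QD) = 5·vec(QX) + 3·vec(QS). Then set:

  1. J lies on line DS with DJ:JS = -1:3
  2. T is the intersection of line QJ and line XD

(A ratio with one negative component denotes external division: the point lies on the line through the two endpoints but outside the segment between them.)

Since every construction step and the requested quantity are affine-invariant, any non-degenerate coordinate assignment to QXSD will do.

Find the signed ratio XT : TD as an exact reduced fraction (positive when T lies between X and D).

XT:TD = 8/5

Choose coordinates Q = (0, 0), X = (1, 0), S = (0, 1), D = (5, 3).
1. J lies on line DS with DJ:JS = -1:3 ⇒ J = (15/2, 4)
2. T is the intersection of line QJ and line XD ⇒ T = (45/13, 24/13)
T = X + t·(D−X) with t = 8/13, so XT:TD = t:(1−t) = 8/13:5/13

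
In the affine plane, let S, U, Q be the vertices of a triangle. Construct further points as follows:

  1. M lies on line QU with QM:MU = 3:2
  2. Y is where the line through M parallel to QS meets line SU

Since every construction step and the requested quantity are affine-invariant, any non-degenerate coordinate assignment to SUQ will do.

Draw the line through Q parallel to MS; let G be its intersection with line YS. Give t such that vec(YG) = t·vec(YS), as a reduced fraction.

Assign S = (0, 0), U = (1, 0), Q = (0, 1) — the answer is frame-independent, so this choice is without loss of generality.
1. M lies on line QU with QM:MU = 3:2 ⇒ M = (3/5, 2/5)
2. Y is where the line through M parallel to QS meets line SU ⇒ Y = (3/5, 0)
through Q parallel to MS: direction (-3/5, -2/5); meets YS at G = (-3/2, 0)
G = Y + t·(S−Y) with t = 7/2

t = 7/2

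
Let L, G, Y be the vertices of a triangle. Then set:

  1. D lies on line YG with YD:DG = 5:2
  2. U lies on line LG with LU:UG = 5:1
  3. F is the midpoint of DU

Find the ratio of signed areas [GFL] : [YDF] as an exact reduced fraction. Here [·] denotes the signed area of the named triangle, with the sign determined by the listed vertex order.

[GFL]:[YDF] = -12/5

Choose coordinates L = (0, 0), G = (1, 0), Y = (0, 1).
1. D lies on line YG with YD:DG = 5:2 ⇒ D = (5/7, 2/7)
2. U lies on line LG with LU:UG = 5:1 ⇒ U = (5/6, 0)
3. F is the midpoint of DU ⇒ F = (65/84, 1/7)
2·[GFL] = 1/7, 2·[YDF] = -5/84
[GFL]:[YDF] = 1/7:-5/84 = -12/5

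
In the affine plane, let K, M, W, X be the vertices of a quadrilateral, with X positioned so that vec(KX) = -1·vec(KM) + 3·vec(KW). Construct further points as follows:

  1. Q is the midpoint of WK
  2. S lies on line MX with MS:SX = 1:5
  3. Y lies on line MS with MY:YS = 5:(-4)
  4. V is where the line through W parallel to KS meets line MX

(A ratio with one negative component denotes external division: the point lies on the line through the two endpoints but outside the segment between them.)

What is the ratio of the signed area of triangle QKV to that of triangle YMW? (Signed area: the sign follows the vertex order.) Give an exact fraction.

[QKV]:[YMW] = -2/15

Choose coordinates K = (0, 0), M = (1, 0), W = (0, 1), X = (-1, 3).
1. Q is the midpoint of WK ⇒ Q = (0, 1/2)
2. S lies on line MX with MS:SX = 1:5 ⇒ S = (2/3, 1/2)
3. Y lies on line MS with MY:YS = 5:(-4) ⇒ Y = (-2/3, 5/2)
4. V is where the line through W parallel to KS meets line MX ⇒ V = (2/9, 7/6)
2·[QKV] = 1/9, 2·[YMW] = -5/6
[QKV]:[YMW] = 1/9:-5/6 = -2/15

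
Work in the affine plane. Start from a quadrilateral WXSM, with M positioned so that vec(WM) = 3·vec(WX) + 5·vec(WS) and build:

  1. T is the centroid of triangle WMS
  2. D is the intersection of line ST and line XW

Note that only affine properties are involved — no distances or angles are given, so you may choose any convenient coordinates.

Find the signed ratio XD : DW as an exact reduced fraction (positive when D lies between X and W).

Work in coordinates with W = (0, 0), X = (1, 0), S = (0, 1), M = (3, 5).
1. T is the centroid of triangle WMS ⇒ T = (1, 2)
2. D is the intersection of line ST and line XW ⇒ D = (-1, 0)
D = X + t·(W−X) with t = 2, so XD:DW = t:(1−t) = 2:-1

XD:DW = -2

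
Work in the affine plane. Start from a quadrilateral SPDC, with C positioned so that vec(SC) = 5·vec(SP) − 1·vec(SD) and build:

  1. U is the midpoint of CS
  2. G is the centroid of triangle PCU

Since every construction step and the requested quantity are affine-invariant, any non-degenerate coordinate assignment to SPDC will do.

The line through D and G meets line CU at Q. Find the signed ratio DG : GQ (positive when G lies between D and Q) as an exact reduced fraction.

Assign S = (0, 0), P = (1, 0), D = (0, 1), C = (5, -1) — the answer is frame-independent, so this choice is without loss of generality.
1. U is the midpoint of CS ⇒ U = (5/2, -1/2)
2. G is the centroid of triangle PCU ⇒ G = (17/6, -1/2)
line DG meets CU at Q = (85/28, -17/28)
G = D + t·(Q−D) with t = 14/15, so DG:GQ = 14/15:1/15

DG:GQ = 14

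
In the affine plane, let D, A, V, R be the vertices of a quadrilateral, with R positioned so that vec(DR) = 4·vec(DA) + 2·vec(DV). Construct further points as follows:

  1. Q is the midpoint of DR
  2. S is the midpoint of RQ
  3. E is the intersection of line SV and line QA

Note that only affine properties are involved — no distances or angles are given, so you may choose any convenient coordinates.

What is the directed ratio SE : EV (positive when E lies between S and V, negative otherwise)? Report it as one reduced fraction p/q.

Assign D = (0, 0), A = (1, 0), V = (0, 1), R = (4, 2) — the answer is frame-independent, so this choice is without loss of generality.
1. Q is the midpoint of DR ⇒ Q = (2, 1)
2. S is the midpoint of RQ ⇒ S = (3, 3/2)
3. E is the intersection of line SV and line QA ⇒ E = (12/5, 7/5)
E = S + t·(V−S) with t = 1/5, so SE:EV = t:(1−t) = 1/5:4/5

SE:EV = 1/4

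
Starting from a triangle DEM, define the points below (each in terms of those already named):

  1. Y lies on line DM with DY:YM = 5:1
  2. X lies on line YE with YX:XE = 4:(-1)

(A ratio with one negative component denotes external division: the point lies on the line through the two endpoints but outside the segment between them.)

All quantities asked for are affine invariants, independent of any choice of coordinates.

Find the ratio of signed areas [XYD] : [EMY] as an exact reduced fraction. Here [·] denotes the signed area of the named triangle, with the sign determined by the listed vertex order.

Choose coordinates D = (0, 0), E = (1, 0), M = (0, 1).
1. Y lies on line DM with DY:YM = 5:1 ⇒ Y = (0, 5/6)
2. X lies on line YE with YX:XE = 4:(-1) ⇒ X = (4/3, -5/18)
2·[XYD] = 10/9, 2·[EMY] = 1/6
[XYD]:[EMY] = 10/9:1/6 = 20/3

[XYD]:[EMY] = 20/3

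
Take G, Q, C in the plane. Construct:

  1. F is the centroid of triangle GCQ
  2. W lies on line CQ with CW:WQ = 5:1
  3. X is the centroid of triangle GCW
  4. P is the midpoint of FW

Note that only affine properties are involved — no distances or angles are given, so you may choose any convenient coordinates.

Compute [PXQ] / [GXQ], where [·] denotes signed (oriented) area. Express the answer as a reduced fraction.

[PXQ]:[GXQ] = -1/21

Work in coordinates with G = (0, 0), Q = (1, 0), C = (0, 1).
1. F is the centroid of triangle GCQ ⇒ F = (1/3, 1/3)
2. W lies on line CQ with CW:WQ = 5:1 ⇒ W = (5/6, 1/6)
3. X is the centroid of triangle GCW ⇒ X = (5/18, 7/18)
4. P is the midpoint of FW ⇒ P = (7/12, 1/4)
2·[PXQ] = 1/54, 2·[GXQ] = -7/18
[PXQ]:[GXQ] = 1/54:-7/18 = -1/21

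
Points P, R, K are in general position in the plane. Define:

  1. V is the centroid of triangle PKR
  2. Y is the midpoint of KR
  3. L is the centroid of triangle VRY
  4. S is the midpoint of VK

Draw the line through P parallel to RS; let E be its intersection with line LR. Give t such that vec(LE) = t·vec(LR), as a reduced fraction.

Set P = (0, 0), R = (1, 0), K = (0, 1); any affine frame gives the same invariant.
1. V is the centroid of triangle PKR ⇒ V = (1/3, 1/3)
2. Y is the midpoint of KR ⇒ Y = (1/2, 1/2)
3. L is the centroid of triangle VRY ⇒ L = (11/18, 5/18)
4. S is the midpoint of VK ⇒ S = (1/6, 2/3)
through P parallel to RS: direction (-5/6, 2/3); meets LR at E = (-25/3, 20/3)
E = L + t·(R−L) with t = -23

t = -23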